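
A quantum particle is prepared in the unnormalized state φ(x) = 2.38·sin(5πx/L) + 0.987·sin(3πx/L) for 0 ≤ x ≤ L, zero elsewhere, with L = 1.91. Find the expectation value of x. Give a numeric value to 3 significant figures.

0.955

⟨x⟩ = ∫ x·|φ|² dx / ∫|φ|² dx (integrals over the domain).
On 0 ≤ x ≤ L (j ≠ l): ∫sin²(jπx/L) dx = L/2, ∫sin(jπx/L)·sin(lπx/L) dx = 0; diagonal moments ∫x·sin²(jπx/L) dx = L²/4, ∫x²·sin²(jπx/L) dx = L³·(1/6 − 1/(4j²π²)); cross terms ∫x·sin(jπx/L)·sin(lπx/L) dx = 0 for j + l even and −4jlL²/(π²(j² − l²)²) for j + l odd, ∫x²·sin(jπx/L)·sin(lπx/L) dx = (−1)^(j+l)·4jlL³/(π²(j² − l²)²); higher powers the same way via product-to-sum and parts.
State is unnormalized: ∫|φ|² dx = 6.3398, and ∫φ*·x·φ dx = 6.0545, so ⟨x⟩ = 6.0545 / 6.3398.
⟨x⟩ = 0.95500.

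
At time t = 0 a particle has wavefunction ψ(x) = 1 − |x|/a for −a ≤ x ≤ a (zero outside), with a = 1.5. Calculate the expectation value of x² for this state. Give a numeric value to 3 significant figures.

⟨x²⟩ = ∫ x²·|ψ|² dx / ∫|ψ|² dx (integrals over the domain).
ψ is even, so ∫ over [−a, a] = 2∫₀ᵃ with ψ = 1 − x/a there: ∫₀ᵃ (1 − x/a)² dx = a/3, ∫₀ᵃ x²(1 − x/a)² dx = a³/30, ∫₀ᵃ x⁴(1 − x/a)² dx = a⁵/105.
State is unnormalized: ∫|ψ|² dx = 1.0000, and ∫ψ*·x²·ψ dx = 0.22500, so ⟨x²⟩ = 0.22500 / 1.0000.
⟨x²⟩ = 0.22500.

0.225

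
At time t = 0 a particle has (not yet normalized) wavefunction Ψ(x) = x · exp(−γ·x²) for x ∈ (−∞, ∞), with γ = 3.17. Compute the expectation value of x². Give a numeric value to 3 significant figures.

0.237

⟨x²⟩ = ∫ x²·|Ψ|² dx / ∫|Ψ|² dx (integrals over the domain).
Expand each integrand as polynomial × e^(−2γx²) and use ∫x^(2j)·e^(−2γx²) dx = (2j−1)!!/(4γ)^j · √(π/(2γ)), odd powers → 0; here √(π/(2γ)) = 0.70393.
State is unnormalized: ∫|Ψ|² dx = 0.055515, and ∫Ψ*·x²·Ψ dx = 0.013134, so ⟨x²⟩ = 0.013134 / 0.055515.
⟨x²⟩ = 0.23659.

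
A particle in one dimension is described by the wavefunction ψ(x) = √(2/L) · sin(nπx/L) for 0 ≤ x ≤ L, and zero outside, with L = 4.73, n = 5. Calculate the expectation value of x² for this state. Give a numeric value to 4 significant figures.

7.412

⟨x²⟩ = ∫ x²·|ψ|² dx (integrals over the domain).
With sin²θ = (1 − cos2θ)/2 on 0 ≤ x ≤ L: ∫sin²(nπx/L) dx = L/2, ∫x·sin²(nπx/L) dx = L²/4, ∫x²·sin²(nπx/L) dx = L³·(1/6 − 1/(4n²π²)); higher powers xᵏ the same way, integrating xᵏ·cos(2nπx/L) by parts.
⟨x²⟩ = 7.4123.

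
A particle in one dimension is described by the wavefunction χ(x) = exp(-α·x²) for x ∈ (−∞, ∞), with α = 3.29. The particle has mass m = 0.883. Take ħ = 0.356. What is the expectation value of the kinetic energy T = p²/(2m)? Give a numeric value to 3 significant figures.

T = −(ħ²/2m) d²/dx², so ⟨T⟩ = −(ħ²/2m) ∫ χ*·χ'' dx / ∫|χ|² dx; with m = 0.883.
Gaussian moments: ∫x^(2j)·e^(−2αx²) dx = (2j−1)!!/(4α)^j · √(π/(2α)), odd powers integrate to 0; here √(π/(2α)) = 0.69097. Derivatives: d/dx e^(−αx²) = −2αx·e^(−αx²), d²/dx² e^(−αx²) = (4α²x² − 2α)·e^(−αx²).
State is unnormalized: ∫|χ|² dx = 0.69097, and ∫χ*·(−ħ²/2m · χ'') dx = 0.16314, so ⟨T⟩ = 0.16314 / 0.69097.
⟨T⟩ = 0.23611.

0.236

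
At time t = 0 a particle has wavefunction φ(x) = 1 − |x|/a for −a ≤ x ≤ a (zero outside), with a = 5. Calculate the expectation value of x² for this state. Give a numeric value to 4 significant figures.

⟨x²⟩ = ∫ x²·|φ|² dx / ∫|φ|² dx (integrals over the domain).
φ is even, so ∫ over [−a, a] = 2∫₀ᵃ with φ = 1 − x/a there: ∫₀ᵃ (1 − x/a)² dx = a/3, ∫₀ᵃ x²(1 − x/a)² dx = a³/30, ∫₀ᵃ x⁴(1 − x/a)² dx = a⁵/105.
State is unnormalized: ∫|φ|² dx = 3.3333, and ∫φ*·x²·φ dx = 8.3333, so ⟨x²⟩ = 8.3333 / 3.3333.
⟨x²⟩ = 2.5000.

2.500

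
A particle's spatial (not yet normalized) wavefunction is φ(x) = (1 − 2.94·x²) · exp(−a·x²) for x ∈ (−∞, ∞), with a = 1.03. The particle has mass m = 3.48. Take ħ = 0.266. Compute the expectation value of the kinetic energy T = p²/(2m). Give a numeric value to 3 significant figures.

0.0570

T = −(ħ²/2m) d²/dx², so ⟨T⟩ = −(ħ²/2m) ∫ φ*·φ'' dx / ∫|φ|² dx; with m = 3.48.
Expand each integrand as polynomial × e^(−2ax²) and use ∫x^(2j)·e^(−2ax²) dx = (2j−1)!!/(4a)^j · √(π/(2a)), odd powers → 0; here √(π/(2a)) = 1.2349. Differentiate with the product rule, d/dx e^(−ax²) = −2ax·e^(−ax²).
State is unnormalized: ∫|φ|² dx = 1.3590, and ∫φ*·(−ħ²/2m · φ'') dx = 0.077479, so ⟨T⟩ = 0.077479 / 1.3590.
⟨T⟩ = 0.057012.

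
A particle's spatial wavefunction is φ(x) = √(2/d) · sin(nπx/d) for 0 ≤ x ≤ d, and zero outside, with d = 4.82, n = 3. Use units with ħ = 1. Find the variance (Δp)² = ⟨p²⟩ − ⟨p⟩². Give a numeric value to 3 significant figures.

Compute ⟨p⟩ and ⟨p²⟩ separately; (Δp)² = ⟨p²⟩ − ⟨p⟩².
d/dx sin(nπx/d) = (nπ/d)·cos(nπx/d) and d²/dx² sin(nπx/d) = −(nπ/d)²·sin(nπx/d); on 0 ≤ x ≤ d, ∫sin²(nπx/d) dx = d/2 and ∫sin(nπx/d)·cos(nπx/d) dx = 0.
⟨p⟩ = 0.0000 and ⟨p²⟩ = 3.8234.
(Δp)² = 3.8234 − (0.0000)² = 3.8234.

3.82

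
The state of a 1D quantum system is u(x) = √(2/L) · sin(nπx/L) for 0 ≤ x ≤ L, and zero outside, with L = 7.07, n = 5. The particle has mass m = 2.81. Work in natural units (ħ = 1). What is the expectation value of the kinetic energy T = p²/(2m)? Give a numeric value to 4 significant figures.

T = −(ħ²/2m) d²/dx², so ⟨T⟩ = −(ħ²/2m) ∫ u*·u'' dx; with m = 2.81.
d/dx sin(nπx/L) = (nπ/L)·cos(nπx/L) and d²/dx² sin(nπx/L) = −(nπ/L)²·sin(nπx/L); on 0 ≤ x ≤ L, ∫sin²(nπx/L) dx = L/2 and ∫sin(nπx/L)·cos(nπx/L) dx = 0.
⟨T⟩ = 0.87834.

0.8783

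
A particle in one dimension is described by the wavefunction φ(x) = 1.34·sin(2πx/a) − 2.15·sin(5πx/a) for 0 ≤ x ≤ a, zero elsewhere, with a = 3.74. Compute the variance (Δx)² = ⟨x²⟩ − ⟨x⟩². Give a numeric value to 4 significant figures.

1.092

Compute ⟨x⟩ and ⟨x²⟩ separately, then (Δx)² = ⟨x²⟩ − ⟨x⟩².
On 0 ≤ x ≤ a (j ≠ l): ∫sin²(jπx/a) dx = a/2, ∫sin(jπx/a)·sin(lπx/a) dx = 0; diagonal moments ∫x·sin²(jπx/a) dx = a²/4, ∫x²·sin²(jπx/a) dx = a³·(1/6 − 1/(4j²π²)); cross terms ∫x·sin(jπx/a)·sin(lπx/a) dx = 0 for j + l even and −4jla²/(π²(j² − l²)²) for j + l odd, ∫x²·sin(jπx/a)·sin(lπx/a) dx = (−1)^(j+l)·4jla³/(π²(j² − l²)²); higher powers the same way via product-to-sum and parts.
Normalization: ∫|φ|² dx = 12.002.
⟨x⟩ = 1.9317 and ⟨x²⟩ = 4.8234.
(Δx)² = 4.8234 − (1.9317)² = 1.0918.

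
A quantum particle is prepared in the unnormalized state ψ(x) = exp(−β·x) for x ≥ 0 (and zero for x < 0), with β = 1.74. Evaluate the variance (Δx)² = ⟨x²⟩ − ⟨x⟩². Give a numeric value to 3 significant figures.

Compute ⟨x⟩ and ⟨x²⟩ separately, then (Δx)² = ⟨x²⟩ − ⟨x⟩².
Every integrand reduces to terms xʲ·e^(−2βx) on [0, ∞); use ∫₀^∞ xʲ·e^(−2βx) dx = j!/(2β)^(j+1).
Normalization: ∫|ψ|² dx = 0.28736.
⟨x⟩ = 0.28736 and ⟨x²⟩ = 0.16515.
(Δx)² = 0.16515 − (0.28736)² = 0.082574.

0.0826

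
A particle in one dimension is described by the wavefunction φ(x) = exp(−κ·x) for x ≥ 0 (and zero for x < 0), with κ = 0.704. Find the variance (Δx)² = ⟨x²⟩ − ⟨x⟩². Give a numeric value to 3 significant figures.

Compute ⟨x⟩ and ⟨x²⟩ separately, then (Δx)² = ⟨x²⟩ − ⟨x⟩².
Every integrand reduces to terms xʲ·e^(−2κx) on [0, ∞); use ∫₀^∞ xʲ·e^(−2κx) dx = j!/(2κ)^(j+1).
Normalization: ∫|φ|² dx = 0.71023.
⟨x⟩ = 0.71023 and ⟨x²⟩ = 1.0088.
(Δx)² = 1.0088 − (0.71023)² = 0.50442.

0.504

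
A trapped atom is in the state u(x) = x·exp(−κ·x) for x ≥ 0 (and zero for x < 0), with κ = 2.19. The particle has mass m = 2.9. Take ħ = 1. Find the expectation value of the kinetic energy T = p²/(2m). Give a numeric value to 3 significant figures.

T = −(ħ²/2m) d²/dx², so ⟨T⟩ = −(ħ²/2m) ∫ u*·u'' dx / ∫|u|² dx; with m = 2.9.
Differentiate x·exp(−κ·x) with the product rule; every integrand then reduces to terms xʲ·e^(−2κx) on [0, ∞), with ∫₀^∞ xʲ·e^(−2κx) dx = j!/(2κ)^(j+1).
State is unnormalized: ∫|u|² dx = 0.023802, and ∫u*·(−ħ²/2m · u'') dx = 0.019682, so ⟨T⟩ = 0.019682 / 0.023802.
⟨T⟩ = 0.82691.

0.827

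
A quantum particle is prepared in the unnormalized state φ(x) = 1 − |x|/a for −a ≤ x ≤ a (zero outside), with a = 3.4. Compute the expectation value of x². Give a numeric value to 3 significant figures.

⟨x²⟩ = ∫ x²·|φ|² dx / ∫|φ|² dx (integrals over the domain).
φ is even, so ∫ over [−a, a] = 2∫₀ᵃ with φ = 1 − x/a there: ∫₀ᵃ (1 − x/a)² dx = a/3, ∫₀ᵃ x²(1 − x/a)² dx = a³/30, ∫₀ᵃ x⁴(1 − x/a)² dx = a⁵/105.
State is unnormalized: ∫|φ|² dx = 2.2667, and ∫φ*·x²·φ dx = 2.6203, so ⟨x²⟩ = 2.6203 / 2.2667.
⟨x²⟩ = 1.1560.

1.16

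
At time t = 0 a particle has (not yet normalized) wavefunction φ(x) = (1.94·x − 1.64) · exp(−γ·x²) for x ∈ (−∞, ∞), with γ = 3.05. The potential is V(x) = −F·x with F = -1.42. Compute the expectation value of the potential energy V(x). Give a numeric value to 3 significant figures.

-0.247

⟨V⟩ = ∫ V(x)·|φ|² dx / ∫|φ|² dx.
Expand each integrand as polynomial × e^(−2γx²) and use ∫x^(2j)·e^(−2γx²) dx = (2j−1)!!/(4γ)^j · √(π/(2γ)), odd powers → 0; here √(π/(2γ)) = 0.71765.
State is unnormalized: ∫|φ|² dx = 2.1516, and ∫φ*·V(x)·φ dx = -0.53151, so ⟨V⟩ = -0.53151 / 2.1516.
⟨V⟩ = -0.24704.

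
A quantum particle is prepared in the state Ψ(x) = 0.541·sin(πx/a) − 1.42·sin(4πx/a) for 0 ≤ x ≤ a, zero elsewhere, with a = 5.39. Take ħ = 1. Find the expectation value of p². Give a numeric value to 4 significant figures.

p² Ψ = −ħ² d²Ψ/dx²; ⟨p²⟩ = −ħ² ∫ Ψ*·Ψ'' dx / ∫|Ψ|² dx.
d²/dx² sin(jπx/a) = −(jπ/a)²·sin(jπx/a); on 0 ≤ x ≤ a, ∫sin²(jπx/a) dx = a/2 and ∫sin(jπx/a)·sin(lπx/a) dx = 0 for j ≠ l, so only diagonal terms survive in ∫|Ψ|² and ∫Ψ·Ψ″; ∫Ψ·Ψ′ dx = [Ψ²/2] between the walls = 0.
State is unnormalized: ∫|Ψ|² dx = 6.2230, and ∫Ψ*·(−ħ² Ψ'') dx = 29.806, so ⟨p²⟩ = 29.806 / 6.2230.
⟨p²⟩ = 4.7896.

4.790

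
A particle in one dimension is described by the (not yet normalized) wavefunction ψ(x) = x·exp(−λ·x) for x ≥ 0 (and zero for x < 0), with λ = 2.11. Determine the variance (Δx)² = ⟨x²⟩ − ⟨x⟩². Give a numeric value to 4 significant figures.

Compute ⟨x⟩ and ⟨x²⟩ separately, then (Δx)² = ⟨x²⟩ − ⟨x⟩².
Every integrand reduces to terms xʲ·e^(−2λx) on [0, ∞); use ∫₀^∞ xʲ·e^(−2λx) dx = j!/(2λ)^(j+1).
Normalization: ∫|ψ|² dx = 0.026613.
⟨x⟩ = 0.71090 and ⟨x²⟩ = 0.67384.
(Δx)² = 0.67384 − (0.71090)² = 0.16846.

0.1685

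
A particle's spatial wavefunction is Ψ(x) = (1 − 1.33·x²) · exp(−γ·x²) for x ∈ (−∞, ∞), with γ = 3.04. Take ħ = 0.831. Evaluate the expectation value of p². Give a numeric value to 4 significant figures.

p² Ψ = −ħ² d²Ψ/dx²; ⟨p²⟩ = −ħ² ∫ Ψ*·Ψ'' dx / ∫|Ψ|² dx.
Expand each integrand as polynomial × e^(−2γx²) and use ∫x^(2j)·e^(−2γx²) dx = (2j−1)!!/(4γ)^j · √(π/(2γ)), odd powers → 0; here √(π/(2γ)) = 0.71882. Differentiate with the product rule, d/dx e^(−γx²) = −2γx·e^(−γx²).
State is unnormalized: ∫|Ψ|² dx = 0.58738, and ∫Ψ*·(−ħ² Ψ'') dx = 1.9655, so ⟨p²⟩ = 1.9655 / 0.58738.
⟨p²⟩ = 3.3462.

3.346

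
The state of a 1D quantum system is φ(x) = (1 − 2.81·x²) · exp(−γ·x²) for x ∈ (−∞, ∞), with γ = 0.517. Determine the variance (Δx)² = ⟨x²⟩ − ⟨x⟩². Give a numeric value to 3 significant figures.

2.60

Compute ⟨x⟩ and ⟨x²⟩ separately, then (Δx)² = ⟨x²⟩ − ⟨x⟩².
Expand each integrand as polynomial × e^(−2γx²) and use ∫x^(2j)·e^(−2γx²) dx = (2j−1)!!/(4γ)^j · √(π/(2γ)), odd powers → 0; here √(π/(2γ)) = 1.7431.
Normalization: ∫|φ|² dx = 6.6610.
⟨x⟩ = 0.0000 and ⟨x²⟩ = 2.5994.
(Δx)² = 2.5994 − (0.0000)² = 2.5994.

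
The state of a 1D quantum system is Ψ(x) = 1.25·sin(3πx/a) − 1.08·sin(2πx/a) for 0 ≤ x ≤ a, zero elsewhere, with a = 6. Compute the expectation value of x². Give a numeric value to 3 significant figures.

18.6

⟨x²⟩ = ∫ x²·|Ψ|² dx / ∫|Ψ|² dx (integrals over the domain).
On 0 ≤ x ≤ a (j ≠ l): ∫sin²(jπx/a) dx = a/2, ∫sin(jπx/a)·sin(lπx/a) dx = 0; diagonal moments ∫x·sin²(jπx/a) dx = a²/4, ∫x²·sin²(jπx/a) dx = a³·(1/6 − 1/(4j²π²)); cross terms ∫x·sin(jπx/a)·sin(lπx/a) dx = 0 for j + l even and −4jla²/(π²(j² − l²)²) for j + l odd, ∫x²·sin(jπx/a)·sin(lπx/a) dx = (−1)^(j+l)·4jla³/(π²(j² − l²)²); higher powers the same way via product-to-sum and parts.
State is unnormalized: ∫|Ψ|² dx = 8.1867, and ∫Ψ*·x²·Ψ dx = 152.42, so ⟨x²⟩ = 152.42 / 8.1867.
⟨x²⟩ = 18.618.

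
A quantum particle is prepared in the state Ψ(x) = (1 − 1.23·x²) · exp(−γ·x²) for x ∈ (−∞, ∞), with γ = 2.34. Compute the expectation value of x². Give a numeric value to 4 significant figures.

⟨x²⟩ = ∫ x²·|Ψ|² dx / ∫|Ψ|² dx (integrals over the domain).
Expand each integrand as polynomial × e^(−2γx²) and use ∫x^(2j)·e^(−2γx²) dx = (2j−1)!!/(4γ)^j · √(π/(2γ)), odd powers → 0; here √(π/(2γ)) = 0.81932.
State is unnormalized: ∫|Ψ|² dx = 0.64643, and ∫Ψ*·x²·Ψ dx = 0.041191, so ⟨x²⟩ = 0.041191 / 0.64643.
⟨x²⟩ = 0.063720.

0.06372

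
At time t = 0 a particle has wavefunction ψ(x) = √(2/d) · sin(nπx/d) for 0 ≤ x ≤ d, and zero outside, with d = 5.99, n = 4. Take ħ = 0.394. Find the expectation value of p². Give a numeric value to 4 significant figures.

p² ψ = −ħ² d²ψ/dx²; ⟨p²⟩ = −ħ² ∫ ψ*·ψ'' dx.
d/dx sin(nπx/d) = (nπ/d)·cos(nπx/d) and d²/dx² sin(nπx/d) = −(nπ/d)²·sin(nπx/d); on 0 ≤ x ≤ d, ∫sin²(nπx/d) dx = d/2 and ∫sin(nπx/d)·cos(nπx/d) dx = 0.
⟨p²⟩ = 0.68322.

0.6832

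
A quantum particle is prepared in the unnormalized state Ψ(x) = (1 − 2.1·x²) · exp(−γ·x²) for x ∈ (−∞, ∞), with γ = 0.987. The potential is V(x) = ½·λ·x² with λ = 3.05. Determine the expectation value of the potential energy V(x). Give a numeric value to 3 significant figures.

⟨V⟩ = ∫ V(x)·|Ψ|² dx / ∫|Ψ|² dx.
Expand each integrand as polynomial × e^(−2γx²) and use ∫x^(2j)·e^(−2γx²) dx = (2j−1)!!/(4γ)^j · √(π/(2γ)), odd powers → 0; here √(π/(2γ)) = 1.2615.
State is unnormalized: ∫|Ψ|² dx = 0.99027, and ∫Ψ*·V(x)·Ψ dx = 1.0002, so ⟨V⟩ = 1.0002 / 0.99027.
⟨V⟩ = 1.0100.

1.01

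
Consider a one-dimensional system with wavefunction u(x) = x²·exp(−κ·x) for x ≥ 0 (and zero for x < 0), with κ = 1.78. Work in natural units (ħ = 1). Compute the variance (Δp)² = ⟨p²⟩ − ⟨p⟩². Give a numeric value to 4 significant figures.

Compute ⟨p⟩ and ⟨p²⟩ separately; (Δp)² = ⟨p²⟩ − ⟨p⟩².
Differentiate x²·exp(−κ·x) with the product rule; every integrand then reduces to terms xʲ·e^(−2κx) on [0, ∞), with ∫₀^∞ xʲ·e^(−2κx) dx = j!/(2κ)^(j+1).
Normalization: ∫|u|² dx = 0.041972.
⟨p⟩ = 0.0000 and ⟨p²⟩ = 1.0561.
(Δp)² = 1.0561 − (0.0000)² = 1.0561.

1.056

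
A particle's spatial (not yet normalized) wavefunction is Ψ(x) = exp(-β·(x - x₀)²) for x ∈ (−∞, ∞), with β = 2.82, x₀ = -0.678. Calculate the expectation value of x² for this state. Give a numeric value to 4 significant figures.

0.5483

⟨x²⟩ = ∫ x²·|Ψ|² dx / ∫|Ψ|² dx (integrals over the domain).
Gaussian moments (u = x − x₀): ∫u^(2j)·e^(−2βu²) du = (2j−1)!!/(4β)^j · √(π/(2β)), odd powers integrate to 0; here √(π/(2β)) = 0.74634.
State is unnormalized: ∫|Ψ|² dx = 0.74634, and ∫Ψ*·x²·Ψ dx = 0.40924, so ⟨x²⟩ = 0.40924 / 0.74634.
⟨x²⟩ = 0.54834.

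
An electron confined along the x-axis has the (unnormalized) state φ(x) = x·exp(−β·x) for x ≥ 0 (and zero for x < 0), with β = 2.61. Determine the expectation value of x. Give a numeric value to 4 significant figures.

0.5747

⟨x⟩ = ∫ x·|φ|² dx / ∫|φ|² dx (integrals over the domain).
Every integrand reduces to terms xʲ·e^(−2βx) on [0, ∞); use ∫₀^∞ xʲ·e^(−2βx) dx = j!/(2β)^(j+1).
State is unnormalized: ∫|φ|² dx = 0.014061, and ∫φ*·x·φ dx = 0.0080811, so ⟨x⟩ = 0.0080811 / 0.014061.
⟨x⟩ = 0.57471.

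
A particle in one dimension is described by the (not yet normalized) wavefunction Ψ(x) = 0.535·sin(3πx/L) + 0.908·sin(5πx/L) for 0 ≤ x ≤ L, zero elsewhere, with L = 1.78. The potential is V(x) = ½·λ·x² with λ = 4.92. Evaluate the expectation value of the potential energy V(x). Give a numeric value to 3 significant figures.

2.90

⟨V⟩ = ∫ V(x)·|Ψ|² dx / ∫|Ψ|² dx.
On 0 ≤ x ≤ L (j ≠ l): ∫sin²(jπx/L) dx = L/2, ∫sin(jπx/L)·sin(lπx/L) dx = 0; diagonal moments ∫x·sin²(jπx/L) dx = L²/4, ∫x²·sin²(jπx/L) dx = L³·(1/6 − 1/(4j²π²)); cross terms ∫x·sin(jπx/L)·sin(lπx/L) dx = 0 for j + l even and −4jlL²/(π²(j² − l²)²) for j + l odd, ∫x²·sin(jπx/L)·sin(lπx/L) dx = (−1)^(j+l)·4jlL³/(π²(j² − l²)²); higher powers the same way via product-to-sum and parts.
State is unnormalized: ∫|Ψ|² dx = 0.98851, and ∫Ψ*·V(x)·Ψ dx = 2.8656, so ⟨V⟩ = 2.8656 / 0.98851.
⟨V⟩ = 2.8989.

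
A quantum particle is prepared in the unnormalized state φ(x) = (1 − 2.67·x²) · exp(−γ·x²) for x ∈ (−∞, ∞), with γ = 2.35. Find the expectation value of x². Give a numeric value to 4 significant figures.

0.07986

⟨x²⟩ = ∫ x²·|φ|² dx / ∫|φ|² dx (integrals over the domain).
Expand each integrand as polynomial × e^(−2γx²) and use ∫x^(2j)·e^(−2γx²) dx = (2j−1)!!/(4γ)^j · √(π/(2γ)), odd powers → 0; here √(π/(2γ)) = 0.81757.
State is unnormalized: ∫|φ|² dx = 0.55101, and ∫φ*·x²·φ dx = 0.044005, so ⟨x²⟩ = 0.044005 / 0.55101.
⟨x²⟩ = 0.079863.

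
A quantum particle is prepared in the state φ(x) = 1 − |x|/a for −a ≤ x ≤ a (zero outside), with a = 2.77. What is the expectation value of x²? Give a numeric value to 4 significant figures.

0.7673

⟨x²⟩ = ∫ x²·|φ|² dx / ∫|φ|² dx (integrals over the domain).
φ is even, so ∫ over [−a, a] = 2∫₀ᵃ with φ = 1 − x/a there: ∫₀ᵃ (1 − x/a)² dx = a/3, ∫₀ᵃ x²(1 − x/a)² dx = a³/30, ∫₀ᵃ x⁴(1 − x/a)² dx = a⁵/105.
State is unnormalized: ∫|φ|² dx = 1.8467, and ∫φ*·x²·φ dx = 1.4169, so ⟨x²⟩ = 1.4169 / 1.8467.
⟨x²⟩ = 0.76729.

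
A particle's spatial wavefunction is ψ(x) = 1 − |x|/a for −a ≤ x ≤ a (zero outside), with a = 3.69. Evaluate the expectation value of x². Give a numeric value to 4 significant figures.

⟨x²⟩ = ∫ x²·|ψ|² dx / ∫|ψ|² dx (integrals over the domain).
ψ is even, so ∫ over [−a, a] = 2∫₀ᵃ with ψ = 1 − x/a there: ∫₀ᵃ (1 − x/a)² dx = a/3, ∫₀ᵃ x²(1 − x/a)² dx = a³/30, ∫₀ᵃ x⁴(1 − x/a)² dx = a⁵/105.
State is unnormalized: ∫|ψ|² dx = 2.4600, and ∫ψ*·x²·ψ dx = 3.3496, so ⟨x²⟩ = 3.3496 / 2.4600.
⟨x²⟩ = 1.3616.

1.362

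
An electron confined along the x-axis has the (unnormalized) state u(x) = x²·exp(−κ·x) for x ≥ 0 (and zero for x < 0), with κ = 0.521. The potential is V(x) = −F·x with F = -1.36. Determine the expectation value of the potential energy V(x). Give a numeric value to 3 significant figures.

6.53

⟨V⟩ = ∫ V(x)·|u|² dx / ∫|u|² dx.
Every integrand reduces to terms xʲ·e^(−2κx) on [0, ∞); use ∫₀^∞ xʲ·e^(−2κx) dx = j!/(2κ)^(j+1).
State is unnormalized: ∫|u|² dx = 19.538, and ∫u*·V(x)·u dx = 127.50, so ⟨V⟩ = 127.50 / 19.538.
⟨V⟩ = 6.5259.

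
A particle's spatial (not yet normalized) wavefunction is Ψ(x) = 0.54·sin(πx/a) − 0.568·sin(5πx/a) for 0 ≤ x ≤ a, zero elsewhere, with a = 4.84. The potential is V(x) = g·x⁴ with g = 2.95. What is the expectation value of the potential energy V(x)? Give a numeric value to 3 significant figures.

233.

⟨V⟩ = ∫ V(x)·|Ψ|² dx / ∫|Ψ|² dx.
On 0 ≤ x ≤ a (j ≠ l): ∫sin²(jπx/a) dx = a/2, ∫sin(jπx/a)·sin(lπx/a) dx = 0; diagonal moments ∫x·sin²(jπx/a) dx = a²/4, ∫x²·sin²(jπx/a) dx = a³·(1/6 − 1/(4j²π²)); cross terms ∫x·sin(jπx/a)·sin(lπx/a) dx = 0 for j + l even and −4jla²/(π²(j² − l²)²) for j + l odd, ∫x²·sin(jπx/a)·sin(lπx/a) dx = (−1)^(j+l)·4jla³/(π²(j² − l²)²); higher powers the same way via product-to-sum and parts.
State is unnormalized: ∫|Ψ|² dx = 1.4864, and ∫Ψ*·V(x)·Ψ dx = 346.05, so ⟨V⟩ = 346.05 / 1.4864.
⟨V⟩ = 232.80.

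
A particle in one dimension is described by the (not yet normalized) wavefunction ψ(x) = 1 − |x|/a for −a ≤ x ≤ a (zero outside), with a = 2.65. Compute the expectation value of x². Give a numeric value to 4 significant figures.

⟨x²⟩ = ∫ x²·|ψ|² dx / ∫|ψ|² dx (integrals over the domain).
ψ is even, so ∫ over [−a, a] = 2∫₀ᵃ with ψ = 1 − x/a there: ∫₀ᵃ (1 − x/a)² dx = a/3, ∫₀ᵃ x²(1 − x/a)² dx = a³/30, ∫₀ᵃ x⁴(1 − x/a)² dx = a⁵/105.
State is unnormalized: ∫|ψ|² dx = 1.7667, and ∫ψ*·x²·ψ dx = 1.2406, so ⟨x²⟩ = 1.2406 / 1.7667.
⟨x²⟩ = 0.70225.

0.7023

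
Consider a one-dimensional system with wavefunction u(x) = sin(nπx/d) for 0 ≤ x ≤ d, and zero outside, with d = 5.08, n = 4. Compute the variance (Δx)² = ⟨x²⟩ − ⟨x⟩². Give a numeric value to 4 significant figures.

2.069

Compute ⟨x⟩ and ⟨x²⟩ separately, then (Δx)² = ⟨x²⟩ − ⟨x⟩².
With sin²θ = (1 − cos2θ)/2 on 0 ≤ x ≤ d: ∫sin²(nπx/d) dx = d/2, ∫x·sin²(nπx/d) dx = d²/4, ∫x²·sin²(nπx/d) dx = d³·(1/6 − 1/(4n²π²)); higher powers xᵏ the same way, integrating xᵏ·cos(2nπx/d) by parts.
Normalization: ∫|u|² dx = 2.5400.
⟨x⟩ = 2.5400 and ⟨x²⟩ = 8.5204.
(Δx)² = 8.5204 − (2.5400)² = 2.0688.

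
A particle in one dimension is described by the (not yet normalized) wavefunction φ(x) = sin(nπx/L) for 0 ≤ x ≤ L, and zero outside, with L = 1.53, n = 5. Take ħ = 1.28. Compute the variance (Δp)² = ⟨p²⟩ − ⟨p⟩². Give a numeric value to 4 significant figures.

Compute ⟨p⟩ and ⟨p²⟩ separately; (Δp)² = ⟨p²⟩ − ⟨p⟩².
d/dx sin(nπx/L) = (nπ/L)·cos(nπx/L) and d²/dx² sin(nπx/L) = −(nπ/L)²·sin(nπx/L); on 0 ≤ x ≤ L, ∫sin²(nπx/L) dx = L/2 and ∫sin(nπx/L)·cos(nπx/L) dx = 0.
Normalization: ∫|φ|² dx = 0.76500.
⟨p⟩ = 0.0000 and ⟨p²⟩ = 172.69.
(Δp)² = 172.69 − (0.0000)² = 172.69.

172.7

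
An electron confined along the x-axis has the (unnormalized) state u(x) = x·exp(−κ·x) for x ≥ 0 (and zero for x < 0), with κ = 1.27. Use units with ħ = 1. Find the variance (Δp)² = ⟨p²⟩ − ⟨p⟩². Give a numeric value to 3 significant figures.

Compute ⟨p⟩ and ⟨p²⟩ separately; (Δp)² = ⟨p²⟩ − ⟨p⟩².
Differentiate x·exp(−κ·x) with the product rule; every integrand then reduces to terms xʲ·e^(−2κx) on [0, ∞), with ∫₀^∞ xʲ·e^(−2κx) dx = j!/(2κ)^(j+1).
Normalization: ∫|u|² dx = 0.12205.
⟨p⟩ = 0.0000 and ⟨p²⟩ = 1.6129.
(Δp)² = 1.6129 − (0.0000)² = 1.6129.

1.61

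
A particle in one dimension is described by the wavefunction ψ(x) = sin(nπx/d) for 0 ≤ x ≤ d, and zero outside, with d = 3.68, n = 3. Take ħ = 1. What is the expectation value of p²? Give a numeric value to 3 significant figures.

6.56

p² ψ = −ħ² d²ψ/dx²; ⟨p²⟩ = −ħ² ∫ ψ*·ψ'' dx / ∫|ψ|² dx.
d/dx sin(nπx/d) = (nπ/d)·cos(nπx/d) and d²/dx² sin(nπx/d) = −(nπ/d)²·sin(nπx/d); on 0 ≤ x ≤ d, ∫sin²(nπx/d) dx = d/2 and ∫sin(nπx/d)·cos(nπx/d) dx = 0.
State is unnormalized: ∫|ψ|² dx = 1.8400, and ∫ψ*·(−ħ² ψ'') dx = 12.069, so ⟨p²⟩ = 12.069 / 1.8400.
⟨p²⟩ = 6.5591.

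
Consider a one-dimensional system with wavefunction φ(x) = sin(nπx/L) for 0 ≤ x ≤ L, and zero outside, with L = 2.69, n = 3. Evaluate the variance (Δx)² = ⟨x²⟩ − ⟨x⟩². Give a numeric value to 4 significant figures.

Compute ⟨x⟩ and ⟨x²⟩ separately, then (Δx)² = ⟨x²⟩ − ⟨x⟩².
With sin²θ = (1 − cos2θ)/2 on 0 ≤ x ≤ L: ∫sin²(nπx/L) dx = L/2, ∫x·sin²(nπx/L) dx = L²/4, ∫x²·sin²(nπx/L) dx = L³·(1/6 − 1/(4n²π²)); higher powers xᵏ the same way, integrating xᵏ·cos(2nπx/L) by parts.
Normalization: ∫|φ|² dx = 1.3450.
⟨x⟩ = 1.3450 and ⟨x²⟩ = 2.3713.
(Δx)² = 2.3713 − (1.3450)² = 0.56228.

0.5623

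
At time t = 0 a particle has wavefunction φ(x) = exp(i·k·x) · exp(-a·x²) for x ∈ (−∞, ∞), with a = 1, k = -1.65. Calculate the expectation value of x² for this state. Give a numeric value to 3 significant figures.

0.250

⟨x²⟩ = ∫ x²·|φ|² dx / ∫|φ|² dx (integrals over the domain).
Gaussian moments: ∫x^(2j)·e^(−2ax²) dx = (2j−1)!!/(4a)^j · √(π/(2a)), odd powers integrate to 0; here √(π/(2a)) = 1.2533.
State is unnormalized: ∫|φ|² dx = 1.2533, and ∫φ*·x²·φ dx = 0.31333, so ⟨x²⟩ = 0.31333 / 1.2533.
⟨x²⟩ = 0.25000.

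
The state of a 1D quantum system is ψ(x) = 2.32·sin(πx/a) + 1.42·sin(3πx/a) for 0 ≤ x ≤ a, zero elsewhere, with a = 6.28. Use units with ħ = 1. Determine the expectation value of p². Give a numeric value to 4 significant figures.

0.7959

p² ψ = −ħ² d²ψ/dx²; ⟨p²⟩ = −ħ² ∫ ψ*·ψ'' dx / ∫|ψ|² dx.
d²/dx² sin(jπx/a) = −(jπ/a)²·sin(jπx/a); on 0 ≤ x ≤ a, ∫sin²(jπx/a) dx = a/2 and ∫sin(jπx/a)·sin(lπx/a) dx = 0 for j ≠ l, so only diagonal terms survive in ∫|ψ|² and ∫ψ·ψ″; ∫ψ·ψ′ dx = [ψ²/2] between the walls = 0.
State is unnormalized: ∫|ψ|² dx = 23.232, and ∫ψ*·(−ħ² ψ'') dx = 18.490, so ⟨p²⟩ = 18.490 / 23.232.
⟨p²⟩ = 0.79587.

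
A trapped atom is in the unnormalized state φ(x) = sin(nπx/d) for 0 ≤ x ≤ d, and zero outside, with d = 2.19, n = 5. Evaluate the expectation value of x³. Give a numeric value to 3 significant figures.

2.59

⟨x³⟩ = ∫ x³·|φ|² dx / ∫|φ|² dx (integrals over the domain).
With sin²θ = (1 − cos2θ)/2 on 0 ≤ x ≤ d: ∫sin²(nπx/d) dx = d/2, ∫x·sin²(nπx/d) dx = d²/4, ∫x²·sin²(nπx/d) dx = d³·(1/6 − 1/(4n²π²)); higher powers xᵏ the same way, integrating xᵏ·cos(2nπx/d) by parts.
State is unnormalized: ∫|φ|² dx = 1.0950, and ∫φ*·x³·φ dx = 2.8404, so ⟨x³⟩ = 2.8404 / 1.0950.
⟨x³⟩ = 2.5939.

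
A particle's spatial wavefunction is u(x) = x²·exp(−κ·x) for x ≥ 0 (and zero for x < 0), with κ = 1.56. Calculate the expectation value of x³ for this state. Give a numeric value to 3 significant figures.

⟨x³⟩ = ∫ x³·|u|² dx / ∫|u|² dx (integrals over the domain).
Every integrand reduces to terms xʲ·e^(−2κx) on [0, ∞); use ∫₀^∞ xʲ·e^(−2κx) dx = j!/(2κ)^(j+1).
State is unnormalized: ∫|u|² dx = 0.081178, and ∫u*·x³·u dx = 0.56130, so ⟨x³⟩ = 0.56130 / 0.081178.
⟨x³⟩ = 6.9144.

6.91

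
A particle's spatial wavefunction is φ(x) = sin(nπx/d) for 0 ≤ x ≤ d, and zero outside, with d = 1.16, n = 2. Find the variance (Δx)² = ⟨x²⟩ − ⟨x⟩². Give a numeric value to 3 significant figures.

0.0951

Compute ⟨x⟩ and ⟨x²⟩ separately, then (Δx)² = ⟨x²⟩ − ⟨x⟩².
With sin²θ = (1 − cos2θ)/2 on 0 ≤ x ≤ d: ∫sin²(nπx/d) dx = d/2, ∫x·sin²(nπx/d) dx = d²/4, ∫x²·sin²(nπx/d) dx = d³·(1/6 − 1/(4n²π²)); higher powers xᵏ the same way, integrating xᵏ·cos(2nπx/d) by parts.
Normalization: ∫|φ|² dx = 0.58000.
⟨x⟩ = 0.58000 and ⟨x²⟩ = 0.43149.
(Δx)² = 0.43149 − (0.58000)² = 0.095091.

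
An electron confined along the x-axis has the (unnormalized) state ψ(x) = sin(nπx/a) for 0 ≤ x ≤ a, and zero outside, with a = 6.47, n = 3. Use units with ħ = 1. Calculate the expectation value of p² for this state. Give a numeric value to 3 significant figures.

2.12

p² ψ = −ħ² d²ψ/dx²; ⟨p²⟩ = −ħ² ∫ ψ*·ψ'' dx / ∫|ψ|² dx.
d/dx sin(nπx/a) = (nπ/a)·cos(nπx/a) and d²/dx² sin(nπx/a) = −(nπ/a)²·sin(nπx/a); on 0 ≤ x ≤ a, ∫sin²(nπx/a) dx = a/2 and ∫sin(nπx/a)·cos(nπx/a) dx = 0.
State is unnormalized: ∫|ψ|² dx = 3.2350, and ∫ψ*·(−ħ² ψ'') dx = 6.8645, so ⟨p²⟩ = 6.8645 / 3.2350.
⟨p²⟩ = 2.1219.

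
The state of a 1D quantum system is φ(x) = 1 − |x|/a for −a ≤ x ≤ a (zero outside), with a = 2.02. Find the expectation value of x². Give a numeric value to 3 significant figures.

⟨x²⟩ = ∫ x²·|φ|² dx / ∫|φ|² dx (integrals over the domain).
φ is even, so ∫ over [−a, a] = 2∫₀ᵃ with φ = 1 − x/a there: ∫₀ᵃ (1 − x/a)² dx = a/3, ∫₀ᵃ x²(1 − x/a)² dx = a³/30, ∫₀ᵃ x⁴(1 − x/a)² dx = a⁵/105.
State is unnormalized: ∫|φ|² dx = 1.3467, and ∫φ*·x²·φ dx = 0.54949, so ⟨x²⟩ = 0.54949 / 1.3467.
⟨x²⟩ = 0.40804.

0.408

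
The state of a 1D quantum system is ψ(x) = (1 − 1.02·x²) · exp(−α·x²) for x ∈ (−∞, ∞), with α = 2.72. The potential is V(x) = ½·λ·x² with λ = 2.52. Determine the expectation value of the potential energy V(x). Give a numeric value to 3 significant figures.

⟨V⟩ = ∫ V(x)·|ψ|² dx / ∫|ψ|² dx.
Expand each integrand as polynomial × e^(−2αx²) and use ∫x^(2j)·e^(−2αx²) dx = (2j−1)!!/(4α)^j · √(π/(2α)), odd powers → 0; here √(π/(2α)) = 0.75993.
State is unnormalized: ∫|ψ|² dx = 0.63748, and ∫ψ*·V(x)·ψ dx = 0.050106, so ⟨V⟩ = 0.050106 / 0.63748.
⟨V⟩ = 0.078599.

0.0786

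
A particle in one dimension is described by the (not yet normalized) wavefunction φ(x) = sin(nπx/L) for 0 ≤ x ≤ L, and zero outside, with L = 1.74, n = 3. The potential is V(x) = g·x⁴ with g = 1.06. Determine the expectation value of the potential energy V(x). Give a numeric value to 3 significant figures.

1.84

⟨V⟩ = ∫ V(x)·|φ|² dx / ∫|φ|² dx.
With sin²θ = (1 − cos2θ)/2 on 0 ≤ x ≤ L: ∫sin²(nπx/L) dx = L/2, ∫x·sin²(nπx/L) dx = L²/4, ∫x²·sin²(nπx/L) dx = L³·(1/6 − 1/(4n²π²)); higher powers xᵏ the same way, integrating xᵏ·cos(2nπx/L) by parts.
State is unnormalized: ∫|φ|² dx = 0.87000, and ∫φ*·V(x)·φ dx = 1.5971, so ⟨V⟩ = 1.5971 / 0.87000.
⟨V⟩ = 1.8357.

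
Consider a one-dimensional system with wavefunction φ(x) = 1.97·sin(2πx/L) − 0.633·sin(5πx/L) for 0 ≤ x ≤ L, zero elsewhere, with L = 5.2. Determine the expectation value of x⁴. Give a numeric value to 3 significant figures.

144.

⟨x⁴⟩ = ∫ x⁴·|φ|² dx / ∫|φ|² dx (integrals over the domain).
On 0 ≤ x ≤ L (j ≠ l): ∫sin²(jπx/L) dx = L/2, ∫sin(jπx/L)·sin(lπx/L) dx = 0; diagonal moments ∫x·sin²(jπx/L) dx = L²/4, ∫x²·sin²(jπx/L) dx = L³·(1/6 − 1/(4j²π²)); cross terms ∫x·sin(jπx/L)·sin(lπx/L) dx = 0 for j + l even and −4jlL²/(π²(j² − l²)²) for j + l odd, ∫x²·sin(jπx/L)·sin(lπx/L) dx = (−1)^(j+l)·4jlL³/(π²(j² − l²)²); higher powers the same way via product-to-sum and parts.
State is unnormalized: ∫|φ|² dx = 11.132, and ∫φ*·x⁴·φ dx = 1605.4, so ⟨x⁴⟩ = 1605.4 / 11.132.
⟨x⁴⟩ = 144.21.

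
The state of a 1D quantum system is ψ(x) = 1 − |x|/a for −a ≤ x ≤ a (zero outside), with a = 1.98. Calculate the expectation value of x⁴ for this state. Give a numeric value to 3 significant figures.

0.439

⟨x⁴⟩ = ∫ x⁴·|ψ|² dx / ∫|ψ|² dx (integrals over the domain).
ψ is even, so ∫ over [−a, a] = 2∫₀ᵃ with ψ = 1 − x/a there: ∫₀ᵃ (1 − x/a)² dx = a/3, ∫₀ᵃ x²(1 − x/a)² dx = a³/30, ∫₀ᵃ x⁴(1 − x/a)² dx = a⁵/105.
State is unnormalized: ∫|ψ|² dx = 1.3200, and ∫ψ*·x⁴·ψ dx = 0.57965, so ⟨x⁴⟩ = 0.57965 / 1.3200.
⟨x⁴⟩ = 0.43913.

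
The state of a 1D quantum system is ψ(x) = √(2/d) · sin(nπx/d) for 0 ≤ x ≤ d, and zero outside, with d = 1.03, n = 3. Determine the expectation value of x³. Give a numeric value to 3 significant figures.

⟨x³⟩ = ∫ x³·|ψ|² dx (integrals over the domain).
With sin²θ = (1 − cos2θ)/2 on 0 ≤ x ≤ d: ∫sin²(nπx/d) dx = d/2, ∫x·sin²(nπx/d) dx = d²/4, ∫x²·sin²(nπx/d) dx = d³·(1/6 − 1/(4n²π²)); higher powers xᵏ the same way, integrating xᵏ·cos(2nπx/d) by parts.
⟨x³⟩ = 0.26396.

0.264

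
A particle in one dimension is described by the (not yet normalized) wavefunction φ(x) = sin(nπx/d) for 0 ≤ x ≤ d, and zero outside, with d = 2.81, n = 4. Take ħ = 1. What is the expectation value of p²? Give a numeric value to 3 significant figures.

20.0

p² φ = −ħ² d²φ/dx²; ⟨p²⟩ = −ħ² ∫ φ*·φ'' dx / ∫|φ|² dx.
d/dx sin(nπx/d) = (nπ/d)·cos(nπx/d) and d²/dx² sin(nπx/d) = −(nπ/d)²·sin(nπx/d); on 0 ≤ x ≤ d, ∫sin²(nπx/d) dx = d/2 and ∫sin(nπx/d)·cos(nπx/d) dx = 0.
State is unnormalized: ∫|φ|² dx = 1.4050, and ∫φ*·(−ħ² φ'') dx = 28.099, so ⟨p²⟩ = 28.099 / 1.4050.
⟨p²⟩ = 19.999.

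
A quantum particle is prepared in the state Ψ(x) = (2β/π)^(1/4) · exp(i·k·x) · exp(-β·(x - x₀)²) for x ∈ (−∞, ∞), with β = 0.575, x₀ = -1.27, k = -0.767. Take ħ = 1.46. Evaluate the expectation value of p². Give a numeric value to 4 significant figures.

2.480

p² Ψ = −ħ² d²Ψ/dx²; ⟨p²⟩ = −ħ² ∫ Ψ*·Ψ'' dx.
Gaussian moments (u = x − x₀): ∫u^(2j)·e^(−2βu²) du = (2j−1)!!/(4β)^j · √(π/(2β)), odd powers integrate to 0; here √(π/(2β)) = 1.6528. Derivatives: Ψ′ = (ik − 2βu)·Ψ, Ψ″ = ((ik − 2βu)² − 2β)·Ψ; the odd-in-u pieces drop out.
⟨p²⟩ = 2.4797.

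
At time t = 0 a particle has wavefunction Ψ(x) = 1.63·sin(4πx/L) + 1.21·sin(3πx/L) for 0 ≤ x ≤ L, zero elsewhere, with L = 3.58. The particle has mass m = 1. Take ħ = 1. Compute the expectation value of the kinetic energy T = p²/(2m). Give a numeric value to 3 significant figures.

5.20

T = −(ħ²/2m) d²/dx², so ⟨T⟩ = −(ħ²/2m) ∫ Ψ*·Ψ'' dx / ∫|Ψ|² dx; with m = 1.
d²/dx² sin(jπx/L) = −(jπ/L)²·sin(jπx/L); on 0 ≤ x ≤ L, ∫sin²(jπx/L) dx = L/2 and ∫sin(jπx/L)·sin(lπx/L) dx = 0 for j ≠ l, so only diagonal terms survive in ∫|Ψ|² and ∫Ψ·Ψ″; ∫Ψ·Ψ′ dx = [Ψ²/2] between the walls = 0.
State is unnormalized: ∫|Ψ|² dx = 7.3766, and ∫Ψ*·(−ħ²/2m · Ψ'') dx = 38.381, so ⟨T⟩ = 38.381 / 7.3766.
⟨T⟩ = 5.2030.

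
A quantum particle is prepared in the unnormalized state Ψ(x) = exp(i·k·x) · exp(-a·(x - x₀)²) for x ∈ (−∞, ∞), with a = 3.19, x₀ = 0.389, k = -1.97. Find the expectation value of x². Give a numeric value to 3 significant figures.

⟨x²⟩ = ∫ x²·|Ψ|² dx / ∫|Ψ|² dx (integrals over the domain).
Gaussian moments (u = x − x₀): ∫u^(2j)·e^(−2au²) du = (2j−1)!!/(4a)^j · √(π/(2a)), odd powers integrate to 0; here √(π/(2a)) = 0.70172.
State is unnormalized: ∫|Ψ|² dx = 0.70172, and ∫Ψ*·x²·Ψ dx = 0.16118, so ⟨x²⟩ = 0.16118 / 0.70172.
⟨x²⟩ = 0.22969.

0.230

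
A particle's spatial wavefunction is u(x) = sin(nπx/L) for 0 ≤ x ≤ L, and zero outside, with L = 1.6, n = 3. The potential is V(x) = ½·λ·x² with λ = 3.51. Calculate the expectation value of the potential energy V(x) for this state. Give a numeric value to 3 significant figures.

1.47

⟨V⟩ = ∫ V(x)·|u|² dx / ∫|u|² dx.
With sin²θ = (1 − cos2θ)/2 on 0 ≤ x ≤ L: ∫sin²(nπx/L) dx = L/2, ∫x·sin²(nπx/L) dx = L²/4, ∫x²·sin²(nπx/L) dx = L³·(1/6 − 1/(4n²π²)); higher powers xᵏ the same way, integrating xᵏ·cos(2nπx/L) by parts.
State is unnormalized: ∫|u|² dx = 0.80000, and ∫u*·V(x)·u dx = 1.1778, so ⟨V⟩ = 1.1778 / 0.80000.
⟨V⟩ = 1.4723.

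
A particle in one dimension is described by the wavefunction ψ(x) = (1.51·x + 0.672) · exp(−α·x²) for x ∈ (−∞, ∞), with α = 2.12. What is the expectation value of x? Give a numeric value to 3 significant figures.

0.332

⟨x⟩ = ∫ x·|ψ|² dx / ∫|ψ|² dx (integrals over the domain).
Expand each integrand as polynomial × e^(−2αx²) and use ∫x^(2j)·e^(−2αx²) dx = (2j−1)!!/(4α)^j · √(π/(2α)), odd powers → 0; here √(π/(2α)) = 0.86078.
State is unnormalized: ∫|ψ|² dx = 0.62016, and ∫ψ*·x·ψ dx = 0.20600, so ⟨x⟩ = 0.20600 / 0.62016.
⟨x⟩ = 0.33218.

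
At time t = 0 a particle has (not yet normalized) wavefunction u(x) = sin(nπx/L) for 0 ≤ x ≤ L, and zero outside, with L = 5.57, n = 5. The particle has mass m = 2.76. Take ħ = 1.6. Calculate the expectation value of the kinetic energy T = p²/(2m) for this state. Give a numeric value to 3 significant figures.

T = −(ħ²/2m) d²/dx², so ⟨T⟩ = −(ħ²/2m) ∫ u*·u'' dx / ∫|u|² dx; with m = 2.76.
d/dx sin(nπx/L) = (nπ/L)·cos(nπx/L) and d²/dx² sin(nπx/L) = −(nπ/L)²·sin(nπx/L); on 0 ≤ x ≤ L, ∫sin²(nπx/L) dx = L/2 and ∫sin(nπx/L)·cos(nπx/L) dx = 0.
State is unnormalized: ∫|u|² dx = 2.7850, and ∫u*·(−ħ²/2m · u'') dx = 10.272, so ⟨T⟩ = 10.272 / 2.7850.
⟨T⟩ = 3.6883.

3.69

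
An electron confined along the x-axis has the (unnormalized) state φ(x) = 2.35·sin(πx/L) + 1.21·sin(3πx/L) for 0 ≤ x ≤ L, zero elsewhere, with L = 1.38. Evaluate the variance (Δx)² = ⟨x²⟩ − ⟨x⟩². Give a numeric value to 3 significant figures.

0.139

Compute ⟨x⟩ and ⟨x²⟩ separately, then (Δx)² = ⟨x²⟩ − ⟨x⟩².
On 0 ≤ x ≤ L (j ≠ l): ∫sin²(jπx/L) dx = L/2, ∫sin(jπx/L)·sin(lπx/L) dx = 0; diagonal moments ∫x·sin²(jπx/L) dx = L²/4, ∫x²·sin²(jπx/L) dx = L³·(1/6 − 1/(4j²π²)); cross terms ∫x·sin(jπx/L)·sin(lπx/L) dx = 0 for j + l even and −4jlL²/(π²(j² − l²)²) for j + l odd, ∫x²·sin(jπx/L)·sin(lπx/L) dx = (−1)^(j+l)·4jlL³/(π²(j² − l²)²); higher powers the same way via product-to-sum and parts.
Normalization: ∫|φ|² dx = 4.8208.
⟨x⟩ = 0.69000 and ⟨x²⟩ = 0.61519.
(Δx)² = 0.61519 − (0.69000)² = 0.13909.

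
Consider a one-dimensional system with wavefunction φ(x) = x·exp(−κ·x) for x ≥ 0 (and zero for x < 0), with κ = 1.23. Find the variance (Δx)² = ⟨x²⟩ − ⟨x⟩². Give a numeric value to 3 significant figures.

Compute ⟨x⟩ and ⟨x²⟩ separately, then (Δx)² = ⟨x²⟩ − ⟨x⟩².
Every integrand reduces to terms xʲ·e^(−2κx) on [0, ∞); use ∫₀^∞ xʲ·e^(−2κx) dx = j!/(2κ)^(j+1).
Normalization: ∫|φ|² dx = 0.13435.
⟨x⟩ = 1.2195 and ⟨x²⟩ = 1.9829.
(Δx)² = 1.9829 − (1.2195)² = 0.49574.

0.496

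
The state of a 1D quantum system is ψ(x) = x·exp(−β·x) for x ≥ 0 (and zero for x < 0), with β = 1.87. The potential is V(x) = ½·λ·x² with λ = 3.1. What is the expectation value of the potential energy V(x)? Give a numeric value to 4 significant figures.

⟨V⟩ = ∫ V(x)·|ψ|² dx / ∫|ψ|² dx.
Every integrand reduces to terms xʲ·e^(−2βx) on [0, ∞); use ∫₀^∞ xʲ·e^(−2βx) dx = j!/(2β)^(j+1).
State is unnormalized: ∫|ψ|² dx = 0.038231, and ∫ψ*·V(x)·ψ dx = 0.050838, so ⟨V⟩ = 0.050838 / 0.038231.
⟨V⟩ = 1.3297.

1.330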